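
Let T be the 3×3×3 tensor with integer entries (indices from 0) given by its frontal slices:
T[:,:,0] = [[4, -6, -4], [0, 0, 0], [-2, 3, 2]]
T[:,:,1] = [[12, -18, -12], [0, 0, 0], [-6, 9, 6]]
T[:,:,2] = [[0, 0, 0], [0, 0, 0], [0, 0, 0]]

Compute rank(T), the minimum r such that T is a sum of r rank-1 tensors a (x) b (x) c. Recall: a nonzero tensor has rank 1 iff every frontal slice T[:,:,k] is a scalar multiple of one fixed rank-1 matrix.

Lower bound: T ≠ 0 (e.g. T[0,0,0] = 4), so rank(T) ≥ 1.
Upper bound: the mode-1 fibre T[:,0,0] = [4, 0, -2] gives a = (2, 0, -1) (primitive direction); the mode-2 fibre T[0,:,0] = [4, -6, -4] gives b = (2, -3, -2); then c[k] = T[0,0,k] / (a[0]·b[0]) = [4, 12, 0] / 4 = (1, 3, 0).
Expanding (2, 0, -1) (x) (2, -3, -2) (x) (1, 3, 0) reproduces all 27 entries of T, so T = (2, 0, -1) (x) (2, -3, -2) (x) (1, 3, 0) and rank(T) ≤ 1.
These bounds meet, so rank(T) = 1.

1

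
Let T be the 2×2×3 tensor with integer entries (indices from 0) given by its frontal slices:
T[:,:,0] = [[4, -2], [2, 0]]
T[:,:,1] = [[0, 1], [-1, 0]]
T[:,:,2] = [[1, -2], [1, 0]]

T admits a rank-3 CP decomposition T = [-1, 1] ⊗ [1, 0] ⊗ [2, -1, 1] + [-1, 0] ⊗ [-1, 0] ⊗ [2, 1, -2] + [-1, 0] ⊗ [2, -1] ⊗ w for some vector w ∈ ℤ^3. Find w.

w = [-2, 1, -2]

Subtract the known terms from T to get the rank-1 residual R = [-1, 0] ⊗ [2, -1] ⊗ w, so R[i,j,k] = a[i]·b[j]·w[k]. Pick indices with nonzero a[0]·b[0] = (-1)·(2) = -2. Only the fibre through (0,0,·) is needed: R[0,0,:] = T[0,0,:] − Σₗ aₗ[0]bₗ[0]cₗ = [4, 0, 1] − (-1)·(1)·[2, -1, 1] − (-1)·(-1)·[2, 1, -2] = [4, -2, 4]. Then w[k] = R[0,0,k] / -2 for each k, giving w = [4, -2, 4] / -2 = [-2, 1, -2].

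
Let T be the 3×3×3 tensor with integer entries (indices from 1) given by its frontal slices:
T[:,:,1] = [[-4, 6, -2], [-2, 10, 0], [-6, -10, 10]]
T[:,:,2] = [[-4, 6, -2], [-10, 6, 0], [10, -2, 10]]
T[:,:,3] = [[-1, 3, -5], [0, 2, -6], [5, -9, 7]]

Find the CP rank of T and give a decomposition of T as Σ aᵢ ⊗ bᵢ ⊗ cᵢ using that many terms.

Lower bound: the mode-2 unfolding of T (rows indexed by j, columns by (i,k) = (1,1), (1,2), (1,3), (2,1), (2,2), (2,3), (3,1), (3,2), (3,3)) is [[-4, -4, -1, -2, -10, 0, -6, 10, 5], [6, 6, 3, 10, 6, 2, -10, -2, -9], [-2, -2, -5, 0, 0, -6, 10, 10, 7]].
There the 3×3 minor on rows j ∈ {1, 2, 3}, columns (i,k) ∈ {(1,1), (1,3), (2,1)} is det [[-4, -1, -2], [6, 3, 10], [-2, -5, 0]] = -132 ≠ 0, so this unfolding has rank ≥ 3; CP rank is at least every unfolding rank, so rank(T) ≥ 3. (This is only a lower bound: in general the CP rank may exceed every unfolding rank, so we still need to exhibit 3 rank-1 terms summing to T.)
Upper bound: T is a sum of 3 rank-1 terms, T = [0, 1, -2] ⊗ [2, 1, 0] ⊗ [2, -2, 0] + [1, 1, -2] ⊗ [1, -2, 2] ⊗ [-2, -2, -2] + [1, 2, 1] ⊗ [1, -1, -1] ⊗ [-2, -2, 1] (one valid choice — decompositions are not unique — normalised so each a, b is primitive with positive first nonzero entry; check it by expanding all entries), so rank(T) ≤ 3.
These bounds meet, so rank(T) = 3.
Check entry T[1,2,1] = 6: (0)·(1)·(2) + (1)·(-2)·(-2) + (1)·(-1)·(-2) = 6.

rank(T) = 3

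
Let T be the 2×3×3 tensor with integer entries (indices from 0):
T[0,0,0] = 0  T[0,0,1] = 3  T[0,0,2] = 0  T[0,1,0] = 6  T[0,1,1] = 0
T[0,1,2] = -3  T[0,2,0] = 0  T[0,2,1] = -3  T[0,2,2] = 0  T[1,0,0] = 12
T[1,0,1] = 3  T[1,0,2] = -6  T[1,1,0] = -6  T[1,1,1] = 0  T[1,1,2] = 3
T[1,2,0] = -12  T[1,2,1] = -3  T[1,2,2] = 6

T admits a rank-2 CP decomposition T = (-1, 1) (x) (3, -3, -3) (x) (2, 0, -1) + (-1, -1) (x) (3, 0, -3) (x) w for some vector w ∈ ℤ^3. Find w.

w = (-2, -1, 1)

Subtract the known terms from T to get the rank-1 residual R = (-1, -1) (x) (3, 0, -3) (x) w, so R[i,j,k] = a[i]·b[j]·w[k]. Pick indices with nonzero a[0]·b[0] = (-1)·(3) = -3. Only the fibre through (0,0,·) is needed: R[0,0,:] = T[0,0,:] − Σₗ aₗ[0]bₗ[0]cₗ = [0, 3, 0] − (-1)·(3)·(2, 0, -1) = [6, 3, -3]. Then w[k] = R[0,0,k] / -3 for each k, giving w = [6, 3, -3] / -3 = (-2, -1, 1).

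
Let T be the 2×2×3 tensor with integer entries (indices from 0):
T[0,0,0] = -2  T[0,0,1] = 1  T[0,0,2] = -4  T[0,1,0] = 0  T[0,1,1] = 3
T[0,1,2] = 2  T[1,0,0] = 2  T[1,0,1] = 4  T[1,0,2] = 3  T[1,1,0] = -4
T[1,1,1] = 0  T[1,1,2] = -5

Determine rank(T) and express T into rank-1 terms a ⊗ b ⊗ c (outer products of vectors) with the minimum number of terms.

Lower bound: the mode-3 unfolding of T (rows indexed by k, columns by (i,j) = (0,0), (0,1), (1,0), (1,1)) is [[-2, 0, 2, -4], [1, 3, 4, 0], [-4, 2, 3, -5]].
There the 3×3 minor on rows k ∈ {0, 1, 2}, columns (i,j) ∈ {(0,0), (0,1), (1,0)} is det [[-2, 0, 2], [1, 3, 4], [-4, 2, 3]] = 26 ≠ 0, so this unfolding has rank ≥ 3; CP rank is at least every unfolding rank, so rank(T) ≥ 3. (Unfolding ranks only ever bound the CP rank from below — rank(T) can be strictly larger than all of them — so the matching upper bound has to come from an explicit 3-term decomposition.)
Upper bound: T is a sum of 3 rank-1 terms, T = [1, -2] ⊗ [1, -1] ⊗ [-2, -1, -1] + [1, -1] ⊗ [1, -1] ⊗ [1, 0, -2] + [1, 1] ⊗ [1, 1] ⊗ [-1, 2, -1] (one valid choice — decompositions are not unique — normalised so each a, b is primitive with positive first nonzero entry; check it by expanding all entries), so rank(T) ≤ 3.
These bounds meet, so rank(T) = 3.
Check entry T[0,0,1] = 1: (1)·(1)·(-1) + (1)·(1)·(0) + (1)·(1)·(2) = 1.

rank(T) = 3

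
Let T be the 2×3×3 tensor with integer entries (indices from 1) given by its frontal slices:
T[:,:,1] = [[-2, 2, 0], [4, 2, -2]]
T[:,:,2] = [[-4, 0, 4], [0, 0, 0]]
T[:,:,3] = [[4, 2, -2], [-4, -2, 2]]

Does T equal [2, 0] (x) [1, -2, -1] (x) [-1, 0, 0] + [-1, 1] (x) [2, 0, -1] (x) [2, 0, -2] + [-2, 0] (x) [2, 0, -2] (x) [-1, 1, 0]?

Reconstruct entry (1,2,1) from the claimed factors: Σₗ aₗ[1]bₗ[2]cₗ[1] = (2)·(-2)·(-1) + (-1)·(0)·(2) + (-2)·(0)·(-1) = 4, but T[1,2,1] = 2. The claim is false.

No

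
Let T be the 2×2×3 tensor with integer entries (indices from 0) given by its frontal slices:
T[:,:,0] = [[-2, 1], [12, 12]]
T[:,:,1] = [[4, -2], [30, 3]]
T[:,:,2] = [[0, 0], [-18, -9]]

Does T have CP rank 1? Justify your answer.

No

The mode-1 unfolding of T (rows indexed by i, columns by (j,k) = (0,0), (0,1), (0,2), (1,0), (1,1), (1,2)) is [[-2, 4, 0, 1, -2, 0], [12, 30, -18, 12, 3, -9]].
There the 2×2 minor on rows i ∈ {0, 1}, columns (j,k) ∈ {(0,0), (0,1)} is det [[-2, 4], [12, 30]] = -108 ≠ 0, so this unfolding has rank ≥ 2; CP rank is at least every unfolding rank, so rank(T) ≥ 2.
In particular rank(T) ≥ 2 > 1, so T is not rank-1.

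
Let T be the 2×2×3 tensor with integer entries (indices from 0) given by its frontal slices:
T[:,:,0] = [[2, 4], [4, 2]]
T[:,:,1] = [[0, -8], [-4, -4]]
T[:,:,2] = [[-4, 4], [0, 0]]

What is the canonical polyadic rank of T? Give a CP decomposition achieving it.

rank(T) = 3

Lower bound: the mode-3 unfolding of T (rows indexed by k, columns by (i,j) = (0,0), (0,1), (1,0), (1,1)) is [[2, 4, 4, 2], [0, -8, -4, -4], [-4, 4, 0, 0]].
There the 3×3 minor on rows k ∈ {0, 1, 2}, columns (i,j) ∈ {(0,0), (0,1), (1,0)} is det [[2, 4, 4], [0, -8, -4], [-4, 4, 0]] = -32 ≠ 0, so this unfolding has rank ≥ 3; CP rank is at least every unfolding rank, so rank(T) ≥ 3. (This is only a lower bound: in general the CP rank may exceed every unfolding rank, so we still need to exhibit 3 rank-1 terms summing to T.)
Upper bound: T is a sum of 3 rank-1 terms, T = [1, 0] ⊗ [1, -1] ⊗ [-2, 4, -4] + [1, 1] ⊗ [0, 1] ⊗ [2, -4, 0] + [1, 1] ⊗ [1, 0] ⊗ [4, -4, 0] (written with every a and b primitive with positive leading entry and the scale carried by c; CP decompositions are not unique, and this one is verified by expanding entrywise), so rank(T) ≤ 3.
These bounds meet, so rank(T) = 3.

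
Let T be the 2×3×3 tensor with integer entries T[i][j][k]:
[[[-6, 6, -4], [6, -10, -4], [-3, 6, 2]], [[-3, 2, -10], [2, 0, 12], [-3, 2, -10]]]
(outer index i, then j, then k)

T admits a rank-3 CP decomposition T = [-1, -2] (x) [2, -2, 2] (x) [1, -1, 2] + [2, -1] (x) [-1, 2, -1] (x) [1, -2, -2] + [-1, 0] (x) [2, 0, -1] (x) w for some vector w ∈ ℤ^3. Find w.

w = [1, 0, 2]

Subtract the known terms from T to get the rank-1 residual R = [-1, 0] (x) [2, 0, -1] (x) w, so R[i,j,k] = a[i]·b[j]·w[k]. Pick indices with nonzero a[0]·b[0] = (-1)·(2) = -2. Only the fibre through (0,0,·) is needed: R[0,0,:] = T[0,0,:] − Σₗ aₗ[0]bₗ[0]cₗ = [-6, 6, -4] − (-1)·(2)·[1, -1, 2] − (2)·(-1)·[1, -2, -2] = [-2, 0, -4]. Then w[k] = R[0,0,k] / -2 for each k, giving w = [-2, 0, -4] / -2 = [1, 0, 2].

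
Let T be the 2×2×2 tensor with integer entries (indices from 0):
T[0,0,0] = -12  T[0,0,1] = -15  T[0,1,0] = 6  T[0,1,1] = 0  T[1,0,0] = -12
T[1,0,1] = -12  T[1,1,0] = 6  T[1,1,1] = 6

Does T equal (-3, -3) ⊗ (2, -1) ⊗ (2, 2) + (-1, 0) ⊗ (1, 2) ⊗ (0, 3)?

Yes

Reconstruct entrywise from the claimed factors. For example, T[0,0,0] = -12 and Σₗ aₗ[0]bₗ[0]cₗ[0] = (-3)·(2)·(2) + (-1)·(1)·(0) = -12; checking all 8 entries, every one matches. The claim holds.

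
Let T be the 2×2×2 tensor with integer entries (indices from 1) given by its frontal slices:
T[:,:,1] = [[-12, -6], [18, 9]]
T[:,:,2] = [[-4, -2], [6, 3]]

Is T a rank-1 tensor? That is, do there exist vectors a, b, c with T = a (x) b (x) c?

Yes

If T = a (x) b (x) c then every fibre of T is a multiple of the corresponding factor, so read the factors off the fibres through the nonzero entry T[1,1,1] = -12.
The mode-1 fibre T[:,1,1] = [-12, 18] gives a = [2, -3] (primitive direction); the mode-2 fibre T[1,:,1] = [-12, -6] gives b = [2, 1]; then c[k] = T[1,1,k] / (a[1]·b[1]) = [-12, -4] / 4 = [-3, -1].
Expanding [2, -3] (x) [2, 1] (x) [-3, -1] reproduces all 8 entries of T, so T = [2, -3] (x) [2, 1] (x) [-3, -1] and rank(T) ≤ 1.
Equivalently every frontal slice T[:,:,k] is c[k] times the rank-1 matrix [2, -3] (x) [2, 1]. So T has rank 1 (it is nonzero).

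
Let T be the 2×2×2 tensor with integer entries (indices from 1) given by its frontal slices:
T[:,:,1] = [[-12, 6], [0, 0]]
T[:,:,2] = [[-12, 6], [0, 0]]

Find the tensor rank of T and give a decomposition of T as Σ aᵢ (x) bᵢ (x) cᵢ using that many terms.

rank(T) = 1

Lower bound: T ≠ 0 (e.g. T[1,1,1] = -12), so rank(T) ≥ 1.
Upper bound: the mode-1 fibre T[:,1,1] = [-12, 0] gives a = [1, 0] (primitive direction); the mode-2 fibre T[1,:,1] = [-12, 6] gives b = [2, -1]; then c[k] = T[1,1,k] / (a[1]·b[1]) = [-12, -12] / 2 = [-6, -6].
Expanding [1, 0] (x) [2, -1] (x) [-6, -6] reproduces all 8 entries of T, so T = [1, 0] (x) [2, -1] (x) [-6, -6] and rank(T) ≤ 1.
These bounds meet, so rank(T) = 1.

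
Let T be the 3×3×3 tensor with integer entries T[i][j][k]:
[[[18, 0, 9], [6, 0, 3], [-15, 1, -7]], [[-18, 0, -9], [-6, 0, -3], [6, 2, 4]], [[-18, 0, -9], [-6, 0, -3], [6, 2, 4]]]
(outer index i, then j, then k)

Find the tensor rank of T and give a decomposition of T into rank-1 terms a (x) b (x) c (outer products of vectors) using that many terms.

rank(T) = 2

Lower bound: the mode-3 unfolding of T (rows indexed by k, columns by (i,j) = (0,0), (0,1), (0,2), (1,0), (1,1), (1,2), (2,0), (2,1), (2,2)) is [[18, 6, -15, -18, -6, 6, -18, -6, 6], [0, 0, 1, 0, 0, 2, 0, 0, 2], [9, 3, -7, -9, -3, 4, -9, -3, 4]].
There the 2×2 minor on rows k ∈ {0, 1}, columns (i,j) ∈ {(0,0), (0,2)} is det [[18, -15], [0, 1]] = 18 ≠ 0, so this unfolding has rank ≥ 2; CP rank is at least every unfolding rank, so rank(T) ≥ 2. (Flattening ranks never certify an upper bound on CP rank; for that we must actually write T with 2 rank-1 terms.)
Upper bound — finding two terms. Write S_k = T[:,:,k] for the frontal slices: S₀ = [[18, 6, -15], [-18, -6, 6], [-18, -6, 6]], S₁ = [[0, 0, 1], [0, 0, 2], [0, 0, 2]], S₂ = [[9, 3, -7], [-9, -3, 4], [-9, -3, 4]].
If T = a₁ (x) b₁ (x) c₁ + a₂ (x) b₂ (x) c₂ then each S_k = c₁[k]·a₁b₁ᵀ + c₂[k]·a₂b₂ᵀ. S₀ and S₁ are linearly independent, so a₁b₁ᵀ and a₂b₂ᵀ must span the same plane of matrices: they are the rank-1 matrices of the form x·S₀ + y·S₁.
The 2×2 minor of x·S₀ + y·S₁ on rows {0,1}, columns {0,2} is −162·x² + 54·xy = (-54)·(3·x − y)(x), vanishing at (x:y) = (1:3) and (0:1).
M₁ = S₀ + 3·S₁ = [[18, 6, -12], [-18, -6, 12], [-18, -6, 12]] = 6·[1, -1, -1][3, 1, -2]ᵀ and M₂ = S₁ = [[0, 0, 1], [0, 0, 2], [0, 0, 2]] = [1, 2, 2][0, 0, 1]ᵀ, so take a₁ = [1, -1, -1], b₁ = [3, 1, -2], a₂ = [1, 2, 2], b₂ = [0, 0, 1].
Each slice is an integer combination of E₁ = a₁b₁ᵀ and E₂ = a₂b₂ᵀ: S₀ = 6·E₁ − 3·E₂, S₁ = E₂, S₂ = 3·E₁ − E₂; reading off coefficients, c₁ = [6, 0, 3] and c₂ = [-3, 1, -1].
Hence T = [1, -1, -1] (x) [3, 1, -2] (x) [6, 0, 3] + [1, 2, 2] (x) [0, 0, 1] (x) [-3, 1, -1], so rank(T) ≤ 2.
These bounds meet, so rank(T) = 2.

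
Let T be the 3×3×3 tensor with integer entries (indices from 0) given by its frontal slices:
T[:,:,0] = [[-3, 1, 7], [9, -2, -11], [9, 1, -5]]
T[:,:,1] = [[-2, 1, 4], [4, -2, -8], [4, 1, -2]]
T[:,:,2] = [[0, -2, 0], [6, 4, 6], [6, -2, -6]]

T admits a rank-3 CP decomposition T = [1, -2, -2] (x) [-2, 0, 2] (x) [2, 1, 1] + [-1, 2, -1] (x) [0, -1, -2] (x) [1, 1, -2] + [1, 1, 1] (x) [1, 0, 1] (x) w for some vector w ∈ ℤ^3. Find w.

Subtract the known terms from T to get the rank-1 residual R = [1, 1, 1] (x) [1, 0, 1] (x) w, so R[i,j,k] = a[i]·b[j]·w[k]. Pick indices with nonzero a[0]·b[0] = (1)·(1) = 1. Only the fibre through (0,0,·) is needed: R[0,0,:] = T[0,0,:] − Σₗ aₗ[0]bₗ[0]cₗ = [-3, -2, 0] − (1)·(-2)·[2, 1, 1] − (-1)·(0)·[1, 1, -2] = [1, 0, 2]. Then w[k] = R[0,0,k] / 1 for each k, giving w = [1, 0, 2] / 1 = [1, 0, 2].

w = [1, 0, 2]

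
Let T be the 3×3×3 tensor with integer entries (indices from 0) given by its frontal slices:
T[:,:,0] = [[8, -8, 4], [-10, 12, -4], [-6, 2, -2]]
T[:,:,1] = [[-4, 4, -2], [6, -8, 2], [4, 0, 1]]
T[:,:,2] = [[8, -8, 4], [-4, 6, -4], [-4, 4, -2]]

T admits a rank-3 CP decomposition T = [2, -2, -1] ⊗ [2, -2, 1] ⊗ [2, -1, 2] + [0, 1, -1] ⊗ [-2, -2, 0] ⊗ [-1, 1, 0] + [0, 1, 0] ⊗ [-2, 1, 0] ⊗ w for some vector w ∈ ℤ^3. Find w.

Subtract the known terms from T to get the rank-1 residual R = [0, 1, 0] ⊗ [-2, 1, 0] ⊗ w, so R[i,j,k] = a[i]·b[j]·w[k]. Pick indices with nonzero a[1]·b[0] = (1)·(-2) = -2. Only the fibre through (1,0,·) is needed: R[1,0,:] = T[1,0,:] − Σₗ aₗ[1]bₗ[0]cₗ = [-10, 6, -4] − (-2)·(2)·[2, -1, 2] − (1)·(-2)·[-1, 1, 0] = [-4, 4, 4]. Then w[k] = R[1,0,k] / -2 for each k, giving w = [-4, 4, 4] / -2 = [2, -2, -2].

w = [2, -2, -2]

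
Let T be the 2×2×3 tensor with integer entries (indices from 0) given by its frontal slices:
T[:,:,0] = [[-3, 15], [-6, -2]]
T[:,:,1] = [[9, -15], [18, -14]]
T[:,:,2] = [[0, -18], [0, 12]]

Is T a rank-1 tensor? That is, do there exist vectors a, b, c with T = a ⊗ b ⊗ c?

No

The mode-3 unfolding of T (rows indexed by k, columns by (i,j) = (0,0), (0,1), (1,0), (1,1)) is [[-3, 15, -6, -2], [9, -15, 18, -14], [0, -18, 0, 12]].
There the 2×2 minor on rows k ∈ {0, 1}, columns (i,j) ∈ {(0,0), (0,1)} is det [[-3, 15], [9, -15]] = -90 ≠ 0, so this unfolding has rank ≥ 2; CP rank is at least every unfolding rank, so rank(T) ≥ 2.
In particular rank(T) ≥ 2 > 1, so T is not rank-1.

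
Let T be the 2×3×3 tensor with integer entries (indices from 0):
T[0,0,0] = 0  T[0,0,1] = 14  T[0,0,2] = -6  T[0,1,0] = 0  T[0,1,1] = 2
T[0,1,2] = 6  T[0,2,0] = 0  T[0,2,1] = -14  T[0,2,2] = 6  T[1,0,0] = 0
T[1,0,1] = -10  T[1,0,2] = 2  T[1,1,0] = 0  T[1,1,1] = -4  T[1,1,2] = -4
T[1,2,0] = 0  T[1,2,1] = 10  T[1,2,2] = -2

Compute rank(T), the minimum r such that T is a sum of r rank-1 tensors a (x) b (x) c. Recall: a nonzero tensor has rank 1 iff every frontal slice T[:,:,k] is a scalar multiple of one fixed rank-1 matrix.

Lower bound: the mode-1 unfolding of T (rows indexed by i, columns by (j,k) = (0,0), (0,1), (0,2), (1,0), (1,1), (1,2), (2,0), (2,1), (2,2)) is [[0, 14, -6, 0, 2, 6, 0, -14, 6], [0, -10, 2, 0, -4, -4, 0, 10, -2]].
There the 2×2 minor on rows i ∈ {0, 1}, columns (j,k) ∈ {(0,1), (0,2)} is det [[14, -6], [-10, 2]] = -32 ≠ 0, so this unfolding has rank ≥ 2; CP rank is at least every unfolding rank, so rank(T) ≥ 2. (Flattening ranks never certify an upper bound on CP rank; for that we must actually write T with 2 rank-1 terms.)
Upper bound — finding two terms. Write S_k = T[:,:,k] for the frontal slices: S₀ = [[0, 0, 0], [0, 0, 0]], S₁ = [[14, 2, -14], [-10, -4, 10]], S₂ = [[-6, 6, 6], [2, -4, -2]].
If T = a₁ (x) b₁ (x) c₁ + a₂ (x) b₂ (x) c₂ then each S_k = c₁[k]·a₁b₁ᵀ + c₂[k]·a₂b₂ᵀ. S₁ and S₂ are linearly independent, so a₁b₁ᵀ and a₂b₂ᵀ must span the same plane of matrices: they are the rank-1 matrices of the form x·S₁ + y·S₂.
The 2×2 minor of x·S₁ + y·S₂ on rows {0,1}, columns {0,1} is −36·x² + 24·xy + 12·y² = (-12)·(x − y)(3·x + y), vanishing at (x:y) = (1:1) and (1:-3).
M₁ = S₁ + S₂ = [[8, 8, -8], [-8, -8, 8]] = 8·[1, -1][1, 1, -1]ᵀ and M₂ = S₁ − 3·S₂ = [[32, -16, -32], [-16, 8, 16]] = 8·[2, -1][2, -1, -2]ᵀ, so take a₁ = [1, -1], b₁ = [1, 1, -1], a₂ = [2, -1], b₂ = [2, -1, -2].
Each slice is an integer combination of E₁ = a₁b₁ᵀ and E₂ = a₂b₂ᵀ: S₀ = 0, S₁ = 6·E₁ + 2·E₂, S₂ = 2·E₁ − 2·E₂; reading off coefficients, c₁ = [0, 6, 2] and c₂ = [0, 2, -2].
Hence T = [1, -1] (x) [1, 1, -1] (x) [0, 6, 2] + [2, -1] (x) [2, -1, -2] (x) [0, 2, -2], so rank(T) ≤ 2.
These bounds meet, so rank(T) = 2.
Check entry T[1,1,0] = 0: (-1)·(1)·(0) + (-1)·(-1)·(0) = 0.

2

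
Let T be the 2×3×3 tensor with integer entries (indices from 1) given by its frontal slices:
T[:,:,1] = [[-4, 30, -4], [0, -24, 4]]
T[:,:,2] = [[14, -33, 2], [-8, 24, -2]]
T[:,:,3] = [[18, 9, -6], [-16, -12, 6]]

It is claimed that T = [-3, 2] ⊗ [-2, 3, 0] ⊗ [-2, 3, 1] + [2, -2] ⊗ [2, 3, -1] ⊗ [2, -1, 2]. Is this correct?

Reconstruct entry (1,1,3) from the claimed factors: Σₗ aₗ[1]bₗ[1]cₗ[3] = (-3)·(-2)·(1) + (2)·(2)·(2) = 14, but T[1,1,3] = 18. The claim is false.

No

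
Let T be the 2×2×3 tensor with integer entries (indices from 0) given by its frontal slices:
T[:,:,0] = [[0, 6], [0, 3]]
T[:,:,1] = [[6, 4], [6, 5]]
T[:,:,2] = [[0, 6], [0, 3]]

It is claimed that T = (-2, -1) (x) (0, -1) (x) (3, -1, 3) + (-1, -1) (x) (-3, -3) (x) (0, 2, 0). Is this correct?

Reconstruct entrywise from the claimed factors. For example, T[1,0,0] = 0 and Σₗ aₗ[1]bₗ[0]cₗ[0] = (-1)·(0)·(3) + (-1)·(-3)·(0) = 0; checking all 12 entries, every one matches. The claim holds.

Yes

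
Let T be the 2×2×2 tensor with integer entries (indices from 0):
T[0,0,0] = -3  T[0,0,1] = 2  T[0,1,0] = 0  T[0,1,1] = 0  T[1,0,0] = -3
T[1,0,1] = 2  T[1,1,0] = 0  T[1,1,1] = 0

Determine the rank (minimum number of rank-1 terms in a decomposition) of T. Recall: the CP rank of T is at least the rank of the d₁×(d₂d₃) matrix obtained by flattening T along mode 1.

1

Lower bound: T ≠ 0 (e.g. T[0,0,0] = -3), so rank(T) ≥ 1.
Upper bound: the mode-1 fibre T[:,0,0] = [-3, -3] gives a = (1, 1) (primitive direction); the mode-2 fibre T[0,:,0] = [-3, 0] gives b = (1, 0); then c[k] = T[0,0,k] / (a[0]·b[0]) = [-3, 2] / 1 = (-3, 2).
Expanding (1, 1) ⊗ (1, 0) ⊗ (-3, 2) reproduces all 8 entries of T, so T = (1, 1) ⊗ (1, 0) ⊗ (-3, 2) and rank(T) ≤ 1.
These bounds meet, so rank(T) = 1.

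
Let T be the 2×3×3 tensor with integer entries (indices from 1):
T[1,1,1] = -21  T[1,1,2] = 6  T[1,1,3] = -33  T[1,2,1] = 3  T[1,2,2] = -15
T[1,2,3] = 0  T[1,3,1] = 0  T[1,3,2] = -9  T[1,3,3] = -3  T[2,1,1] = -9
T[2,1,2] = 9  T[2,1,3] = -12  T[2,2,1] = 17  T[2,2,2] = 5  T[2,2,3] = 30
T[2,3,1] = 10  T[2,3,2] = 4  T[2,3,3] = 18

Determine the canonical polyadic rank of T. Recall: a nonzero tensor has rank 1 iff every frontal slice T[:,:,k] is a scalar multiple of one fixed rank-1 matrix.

2

Lower bound: the mode-2 unfolding of T (rows indexed by j, columns by (i,k) = (1,1), (1,2), (1,3), (2,1), (2,2), (2,3)) is [[-21, 6, -33, -9, 9, -12], [3, -15, 0, 17, 5, 30], [0, -9, -3, 10, 4, 18]].
There the 2×2 minor on rows j ∈ {1, 2}, columns (i,k) ∈ {(1,1), (1,2)} is det [[-21, 6], [3, -15]] = 297 ≠ 0, so this unfolding has rank ≥ 2; CP rank is at least every unfolding rank, so rank(T) ≥ 2. (This is only a lower bound: in general the CP rank may exceed every unfolding rank, so we still need to exhibit 2 rank-1 terms summing to T.)
Upper bound — finding two terms. Write S_k = T[:,:,k] for the frontal slices: S₁ = [[-21, 3, 0], [-9, 17, 10]], S₂ = [[6, -15, -9], [9, 5, 4]], S₃ = [[-33, 0, -3], [-12, 30, 18]].
If T = a₁ ⊗ b₁ ⊗ c₁ + a₂ ⊗ b₂ ⊗ c₂ then each S_k = c₁[k]·a₁b₁ᵀ + c₂[k]·a₂b₂ᵀ. S₁ and S₂ are linearly independent, so a₁b₁ᵀ and a₂b₂ᵀ must span the same plane of matrices: they are the rank-1 matrices of the form x·S₁ + y·S₂.
The 2×2 minor of x·S₁ + y·S₂ on rows {1,2}, columns {1,2} is −330·x² − 165·xy + 165·y² = (-165)·(2·x − y)(x + y), vanishing at (x:y) = (1:2) and (1:-1).
M₁ = S₁ + 2·S₂ = [[-9, -27, -18], [9, 27, 18]] = (-9)·[1, -1][1, 3, 2]ᵀ and M₂ = S₁ − S₂ = [[-27, 18, 9], [-18, 12, 6]] = (-3)·[3, 2][3, -2, -1]ᵀ, so take a₁ = [1, -1], b₁ = [1, 3, 2], a₂ = [3, 2], b₂ = [3, -2, -1].
Each slice is an integer combination of E₁ = a₁b₁ᵀ and E₂ = a₂b₂ᵀ: S₁ = −3·E₁ − 2·E₂, S₂ = −3·E₁ + E₂, S₃ = −6·E₁ − 3·E₂; reading off coefficients, c₁ = [-3, -3, -6] and c₂ = [-2, 1, -3].
Hence T = [1, -1] ⊗ [1, 3, 2] ⊗ [-3, -3, -6] + [3, 2] ⊗ [3, -2, -1] ⊗ [-2, 1, -3], so rank(T) ≤ 2.
These bounds meet, so rank(T) = 2.
Check entry T[1,1,3] = -33: (1)·(1)·(-6) + (3)·(3)·(-3) = -33.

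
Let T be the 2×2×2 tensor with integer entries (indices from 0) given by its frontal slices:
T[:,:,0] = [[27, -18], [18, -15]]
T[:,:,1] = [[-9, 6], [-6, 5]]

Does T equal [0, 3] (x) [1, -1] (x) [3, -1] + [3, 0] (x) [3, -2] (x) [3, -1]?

Reconstruct entry (1,0,0) from the claimed factors: Σₗ aₗ[1]bₗ[0]cₗ[0] = (3)·(1)·(3) + (0)·(3)·(3) = 9, but T[1,0,0] = 18. The claim is false.

No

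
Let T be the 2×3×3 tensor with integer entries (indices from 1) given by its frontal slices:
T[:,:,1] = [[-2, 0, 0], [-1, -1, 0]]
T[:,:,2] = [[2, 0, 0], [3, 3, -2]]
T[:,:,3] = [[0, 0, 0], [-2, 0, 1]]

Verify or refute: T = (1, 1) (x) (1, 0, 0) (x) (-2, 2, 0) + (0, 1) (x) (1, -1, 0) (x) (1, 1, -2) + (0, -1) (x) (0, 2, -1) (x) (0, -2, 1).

Yes

Reconstruct entrywise from the claimed factors. For example, T[2,3,1] = 0 and Σₗ aₗ[2]bₗ[3]cₗ[1] = (1)·(0)·(-2) + (1)·(0)·(1) + (-1)·(-1)·(0) = 0; checking all 18 entries, every one matches. The claim holds.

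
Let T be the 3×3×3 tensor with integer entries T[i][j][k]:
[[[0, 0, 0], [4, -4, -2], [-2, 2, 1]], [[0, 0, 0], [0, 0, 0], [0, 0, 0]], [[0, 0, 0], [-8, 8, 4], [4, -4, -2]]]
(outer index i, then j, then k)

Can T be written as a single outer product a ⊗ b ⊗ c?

If T = a ⊗ b ⊗ c then every fibre of T is a multiple of the corresponding factor, so read the factors off the fibres through the nonzero entry T[0,1,0] = 4.
The mode-1 fibre T[:,1,0] = [4, 0, -8] gives a = [1, 0, -2] (primitive direction); the mode-2 fibre T[0,:,0] = [0, 4, -2] gives b = [0, 2, -1]; then c[k] = T[0,1,k] / (a[0]·b[1]) = [4, -4, -2] / 2 = [2, -2, -1].
Expanding [1, 0, -2] ⊗ [0, 2, -1] ⊗ [2, -2, -1] reproduces all 27 entries of T, so T = [1, 0, -2] ⊗ [0, 2, -1] ⊗ [2, -2, -1] and rank(T) ≤ 1.
Equivalently every frontal slice T[:,:,k] is c[k] times the rank-1 matrix [1, 0, -2] ⊗ [0, 2, -1]. So T has rank 1 (it is nonzero).

Yes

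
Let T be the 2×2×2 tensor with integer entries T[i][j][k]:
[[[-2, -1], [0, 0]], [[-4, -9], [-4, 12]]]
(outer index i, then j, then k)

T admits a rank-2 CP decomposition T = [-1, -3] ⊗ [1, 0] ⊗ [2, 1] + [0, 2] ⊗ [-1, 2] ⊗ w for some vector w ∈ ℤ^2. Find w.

Subtract the known terms from T to get the rank-1 residual R = [0, 2] ⊗ [-1, 2] ⊗ w, so R[i,j,k] = a[i]·b[j]·w[k]. Pick indices with nonzero a[1]·b[0] = (2)·(-1) = -2. Only the fibre through (1,0,·) is needed: R[1,0,:] = T[1,0,:] − Σₗ aₗ[1]bₗ[0]cₗ = [-4, -9] − (-3)·(1)·[2, 1] = [2, -6]. Then w[k] = R[1,0,k] / -2 for each k, giving w = [2, -6] / -2 = [-1, 3].

w = [-1, 3]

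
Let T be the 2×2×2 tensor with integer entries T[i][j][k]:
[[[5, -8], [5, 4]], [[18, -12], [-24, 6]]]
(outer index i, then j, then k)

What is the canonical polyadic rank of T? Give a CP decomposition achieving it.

rank(T) = 2

Lower bound: the mode-1 unfolding of T (rows indexed by i, columns by (j,k) = (0,0), (0,1), (1,0), (1,1)) is [[5, -8, 5, 4], [18, -12, -24, 6]].
There the 2×2 minor on rows i ∈ {0, 1}, columns (j,k) ∈ {(0,0), (0,1)} is det [[5, -8], [18, -12]] = 84 ≠ 0, so this unfolding has rank ≥ 2; CP rank is at least every unfolding rank, so rank(T) ≥ 2. (This is only a lower bound: in general the CP rank may exceed every unfolding rank, so we still need to exhibit 2 rank-1 terms summing to T.)
Upper bound — finding two terms. Write S_k = T[:,:,k] for the frontal slices: S₀ = [[5, 5], [18, -24]], S₁ = [[-8, 4], [-12, 6]].
If T = a₁ ⊗ b₁ ⊗ c₁ + a₂ ⊗ b₂ ⊗ c₂ then each S_k = c₁[k]·a₁b₁ᵀ + c₂[k]·a₂b₂ᵀ. S₀ and S₁ are linearly independent, so a₁b₁ᵀ and a₂b₂ᵀ must span the same plane of matrices: they are the rank-1 matrices of the form x·S₀ + y·S₁.
det(x·S₀ + y·S₁) is −210·x² + 210·xy = (-210)·(x − y)(x), vanishing at (x:y) = (1:1) and (0:1).
M₁ = S₀ + S₁ = [[-3, 9], [6, -18]] = (-3)·(1, -2)(1, -3)ᵀ and M₂ = S₁ = [[-8, 4], [-12, 6]] = (-2)·(2, 3)(2, -1)ᵀ, so take a₁ = (1, -2), b₁ = (1, -3), a₂ = (2, 3), b₂ = (2, -1).
Each slice is an integer combination of E₁ = a₁b₁ᵀ and E₂ = a₂b₂ᵀ: S₀ = −3·E₁ + 2·E₂, S₁ = −2·E₂; reading off coefficients, c₁ = (-3, 0) and c₂ = (2, -2).
Hence T = (1, -2) ⊗ (1, -3) ⊗ (-3, 0) + (2, 3) ⊗ (2, -1) ⊗ (2, -2), so rank(T) ≤ 2.
These bounds meet, so rank(T) = 2.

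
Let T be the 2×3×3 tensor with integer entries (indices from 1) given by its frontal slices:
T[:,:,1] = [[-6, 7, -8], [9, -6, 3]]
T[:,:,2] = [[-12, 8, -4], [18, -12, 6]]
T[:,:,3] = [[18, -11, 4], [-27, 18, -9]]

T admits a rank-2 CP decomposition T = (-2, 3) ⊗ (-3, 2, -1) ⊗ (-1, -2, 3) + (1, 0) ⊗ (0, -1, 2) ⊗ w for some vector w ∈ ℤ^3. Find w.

Subtract the known terms from T to get the rank-1 residual R = (1, 0) ⊗ (0, -1, 2) ⊗ w, so R[i,j,k] = a[i]·b[j]·w[k]. Pick indices with nonzero a[1]·b[2] = (1)·(-1) = -1. Only the fibre through (1,2,·) is needed: R[1,2,:] = T[1,2,:] − Σₗ aₗ[1]bₗ[2]cₗ = [7, 8, -11] − (-2)·(2)·(-1, -2, 3) = [3, 0, 1]. Then w[k] = R[1,2,k] / -1 for each k, giving w = [3, 0, 1] / -1 = (-3, 0, -1).

w = (-3, 0, -1)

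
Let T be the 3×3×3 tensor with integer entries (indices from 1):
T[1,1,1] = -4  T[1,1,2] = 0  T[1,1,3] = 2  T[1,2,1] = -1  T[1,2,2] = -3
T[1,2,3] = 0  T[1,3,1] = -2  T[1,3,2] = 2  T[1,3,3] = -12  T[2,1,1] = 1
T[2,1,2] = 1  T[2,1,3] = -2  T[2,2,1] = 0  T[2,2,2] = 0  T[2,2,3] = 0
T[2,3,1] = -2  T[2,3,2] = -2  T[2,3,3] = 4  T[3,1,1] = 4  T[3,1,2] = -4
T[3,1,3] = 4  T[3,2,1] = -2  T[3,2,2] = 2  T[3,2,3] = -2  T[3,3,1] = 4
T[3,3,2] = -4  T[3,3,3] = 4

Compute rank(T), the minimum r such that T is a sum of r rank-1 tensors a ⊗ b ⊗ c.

3

Lower bound: the mode-3 unfolding of T (rows indexed by k, columns by (i,j) = (1,1), (1,2), (1,3), (2,1), (2,2), (2,3), (3,1), (3,2), (3,3)) is [[-4, -1, -2, 1, 0, -2, 4, -2, 4], [0, -3, 2, 1, 0, -2, -4, 2, -4], [2, 0, -12, -2, 0, 4, 4, -2, 4]].
There the 3×3 minor on rows k ∈ {1, 2, 3}, columns (i,j) ∈ {(1,1), (1,2), (1,3)} is det [[-4, -1, -2], [0, -3, 2], [2, 0, -12]] = -160 ≠ 0, so this unfolding has rank ≥ 3; CP rank is at least every unfolding rank, so rank(T) ≥ 3. (This is only a lower bound: in general the CP rank may exceed every unfolding rank, so we still need to exhibit 3 rank-1 terms summing to T.)
Upper bound: T is a sum of 3 rank-1 terms, T = [1, 0, -2] ⊗ [2, -1, 2] ⊗ [-1, 1, -1] + [1, 0, 0] ⊗ [0, 1, 2] ⊗ [-2, -2, -1] + [2, -1, 0] ⊗ [1, 0, -2] ⊗ [-1, -1, 2] (written with every a and b primitive with positive leading entry and the scale carried by c; CP decompositions are not unique, and this one is verified by expanding entrywise), so rank(T) ≤ 3.
These bounds meet, so rank(T) = 3.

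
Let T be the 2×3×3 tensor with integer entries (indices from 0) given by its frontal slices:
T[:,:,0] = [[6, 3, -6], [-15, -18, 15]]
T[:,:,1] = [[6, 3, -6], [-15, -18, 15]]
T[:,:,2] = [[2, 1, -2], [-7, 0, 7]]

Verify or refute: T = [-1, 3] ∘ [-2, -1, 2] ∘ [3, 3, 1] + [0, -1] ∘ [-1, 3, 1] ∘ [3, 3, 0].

Reconstruct entry (1,0,2) from the claimed factors: Σₗ aₗ[1]bₗ[0]cₗ[2] = (3)·(-2)·(1) + (-1)·(-1)·(0) = -6, but T[1,0,2] = -7. The claim is false.

No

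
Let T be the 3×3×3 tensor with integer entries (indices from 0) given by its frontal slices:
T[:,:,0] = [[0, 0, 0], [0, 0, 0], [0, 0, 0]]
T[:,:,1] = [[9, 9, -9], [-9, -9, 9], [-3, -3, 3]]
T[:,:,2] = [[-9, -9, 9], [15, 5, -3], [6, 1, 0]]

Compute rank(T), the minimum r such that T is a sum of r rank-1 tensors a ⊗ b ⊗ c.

2

Lower bound: the mode-2 unfolding of T (rows indexed by j, columns by (i,k) = (0,0), (0,1), (0,2), (1,0), (1,1), (1,2), (2,0), (2,1), (2,2)) is [[0, 9, -9, 0, -9, 15, 0, -3, 6], [0, 9, -9, 0, -9, 5, 0, -3, 1], [0, -9, 9, 0, 9, -3, 0, 3, 0]].
There the 2×2 minor on rows j ∈ {0, 1}, columns (i,k) ∈ {(0,1), (1,2)} is det [[9, 15], [9, 5]] = -90 ≠ 0, so this unfolding has rank ≥ 2; CP rank is at least every unfolding rank, so rank(T) ≥ 2. (Flattening ranks never certify an upper bound on CP rank; for that we must actually write T with 2 rank-1 terms.)
Upper bound — finding two terms. Write S_k = T[:,:,k] for the frontal slices: S₀ = [[0, 0, 0], [0, 0, 0], [0, 0, 0]], S₁ = [[9, 9, -9], [-9, -9, 9], [-3, -3, 3]], S₂ = [[-9, -9, 9], [15, 5, -3], [6, 1, 0]].
If T = a₁ ⊗ b₁ ⊗ c₁ + a₂ ⊗ b₂ ⊗ c₂ then each S_k = c₁[k]·a₁b₁ᵀ + c₂[k]·a₂b₂ᵀ. S₁ and S₂ are linearly independent, so a₁b₁ᵀ and a₂b₂ᵀ must span the same plane of matrices: they are the rank-1 matrices of the form x·S₁ + y·S₂.
The 2×2 minor of x·S₁ + y·S₂ on rows {0,1}, columns {0,1} is −90·xy + 90·y² = (-90)·(x − y)(y), vanishing at (x:y) = (1:1) and (1:0).
M₁ = S₁ + S₂ = [[0, 0, 0], [6, -4, 6], [3, -2, 3]] = [0, 2, 1][3, -2, 3]ᵀ and M₂ = S₁ = [[9, 9, -9], [-9, -9, 9], [-3, -3, 3]] = 3·[3, -3, -1][1, 1, -1]ᵀ, so take a₁ = [0, 2, 1], b₁ = [3, -2, 3], a₂ = [3, -3, -1], b₂ = [1, 1, -1].
Each slice is an integer combination of E₁ = a₁b₁ᵀ and E₂ = a₂b₂ᵀ: S₀ = 0, S₁ = 3·E₂, S₂ = E₁ − 3·E₂; reading off coefficients, c₁ = [0, 0, 1] and c₂ = [0, 3, -3].
Hence T = [0, 2, 1] ⊗ [3, -2, 3] ⊗ [0, 0, 1] + [3, -3, -1] ⊗ [1, 1, -1] ⊗ [0, 3, -3], so rank(T) ≤ 2.
These bounds meet, so rank(T) = 2.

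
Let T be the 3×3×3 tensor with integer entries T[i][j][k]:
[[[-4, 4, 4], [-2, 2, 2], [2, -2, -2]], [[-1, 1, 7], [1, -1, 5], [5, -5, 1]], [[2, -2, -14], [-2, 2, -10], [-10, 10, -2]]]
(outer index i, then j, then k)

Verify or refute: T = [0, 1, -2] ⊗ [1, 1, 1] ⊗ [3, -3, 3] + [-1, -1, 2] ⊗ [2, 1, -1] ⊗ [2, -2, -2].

Reconstruct entrywise from the claimed factors. For example, T[0,2,2] = -2 and Σₗ aₗ[0]bₗ[2]cₗ[2] = (0)·(1)·(3) + (-1)·(-1)·(-2) = -2; checking all 27 entries, every one matches. The claim holds.

Yes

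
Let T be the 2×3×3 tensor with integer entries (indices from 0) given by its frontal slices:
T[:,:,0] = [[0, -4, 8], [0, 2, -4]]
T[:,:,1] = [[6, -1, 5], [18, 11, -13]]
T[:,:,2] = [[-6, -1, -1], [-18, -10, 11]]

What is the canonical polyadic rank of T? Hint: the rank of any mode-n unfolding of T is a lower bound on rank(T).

Lower bound: in the mode-2 unfolding of T (rows indexed by j, columns by (i,k)) the 2×2 minor on rows j ∈ {0, 1}, columns (i,k) ∈ {(0,0), (0,1)} is det [[0, 6], [-4, -1]] = 24 ≠ 0, so that unfolding has rank ≥ 2 and hence rank(T) ≥ 2 (CP rank is at least every unfolding rank, though it can be larger).
Upper bound: with S_k = T[:,:,k], the two rank-1 terms a₁b₁ᵀ, a₂b₂ᵀ are the rank-1 members of the pencil x·S₀ + y·S₁.
The 2×2 minor of x·S₀ + y·S₁ on rows {0,1}, columns {0,1} is 84·xy + 84·y² = 84·(y)(x + y), vanishing at (x:y) = (1:0) and (1:-1).
M₁ = S₀ = [[0, -4, 8], [0, 2, -4]] = (-2)·[2, -1][0, 1, -2]ᵀ and M₂ = S₀ − S₁ = [[-6, -3, 3], [-18, -9, 9]] = (-3)·[1, 3][2, 1, -1]ᵀ, so take a₁ = [2, -1], b₁ = [0, 1, -2], a₂ = [1, 3], b₂ = [2, 1, -1].
Each slice is an integer combination of E₁ = a₁b₁ᵀ and E₂ = a₂b₂ᵀ: S₀ = −2·E₁, S₁ = −2·E₁ + 3·E₂, S₂ = E₁ − 3·E₂; reading off coefficients, c₁ = [-2, -2, 1] and c₂ = [0, 3, -3].
Hence T = [2, -1] ⊗ [0, 1, -2] ⊗ [-2, -2, 1] + [1, 3] ⊗ [2, 1, -1] ⊗ [0, 3, -3], so rank(T) ≤ 2.
These bounds meet, so rank(T) = 2.

2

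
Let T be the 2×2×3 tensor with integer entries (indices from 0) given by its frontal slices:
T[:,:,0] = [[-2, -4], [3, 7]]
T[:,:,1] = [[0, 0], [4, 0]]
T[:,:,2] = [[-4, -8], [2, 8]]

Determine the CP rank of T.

Lower bound: the mode-3 unfolding of T (rows indexed by k, columns by (i,j) = (0,0), (0,1), (1,0), (1,1)) is [[-2, -4, 3, 7], [0, 0, 4, 0], [-4, -8, 2, 8]].
There the 3×3 minor on rows k ∈ {0, 1, 2}, columns (i,j) ∈ {(0,0), (1,0), (1,1)} is det [[-2, 3, 7], [0, 4, 0], [-4, 2, 8]] = 48 ≠ 0, so this unfolding has rank ≥ 3; CP rank is at least every unfolding rank, so rank(T) ≥ 3. (Unfolding ranks only ever bound the CP rank from below — rank(T) can be strictly larger than all of them — so the matching upper bound has to come from an explicit 3-term decomposition.)
Upper bound: T is a sum of 3 rank-1 terms, T = [0, 1] ⊗ [1, -1] ⊗ [-1, 2, -1] + [0, 1] ⊗ [1, 1] ⊗ [2, 2, -1] + [1, -1] ⊗ [1, 2] ⊗ [-2, 0, -4] (one valid choice — decompositions are not unique — normalised so each a, b is primitive with positive first nonzero entry; check it by expanding all entries), so rank(T) ≤ 3.
These bounds meet, so rank(T) = 3.
Check entry T[0,0,2] = -4: (0)·(1)·(-1) + (0)·(1)·(-1) + (1)·(1)·(-4) = -4.

3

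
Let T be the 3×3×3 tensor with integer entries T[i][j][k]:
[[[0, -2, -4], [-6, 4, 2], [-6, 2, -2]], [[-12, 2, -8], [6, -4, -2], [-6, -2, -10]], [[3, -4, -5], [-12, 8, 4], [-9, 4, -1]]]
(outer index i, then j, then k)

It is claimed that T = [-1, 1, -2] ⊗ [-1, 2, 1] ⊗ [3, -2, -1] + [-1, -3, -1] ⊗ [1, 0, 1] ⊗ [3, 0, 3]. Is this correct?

Yes

Reconstruct entrywise from the claimed factors. For example, T[2,1,0] = -12 and Σₗ aₗ[2]bₗ[1]cₗ[0] = (-2)·(2)·(3) + (-1)·(0)·(3) = -12; checking all 27 entries, every one matches. The claim holds.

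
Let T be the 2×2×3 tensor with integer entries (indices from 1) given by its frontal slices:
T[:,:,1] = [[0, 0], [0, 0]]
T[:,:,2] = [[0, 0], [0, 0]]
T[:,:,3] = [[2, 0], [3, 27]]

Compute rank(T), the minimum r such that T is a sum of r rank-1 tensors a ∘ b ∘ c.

Lower bound: in the mode-2 unfolding of T (rows indexed by j, columns by (i,k)) the 2×2 minor on rows j ∈ {1, 2}, columns (i,k) ∈ {(1,3), (2,3)} is det [[2, 3], [0, 27]] = 54 ≠ 0, so that unfolding has rank ≥ 2 and hence rank(T) ≥ 2 (CP rank is at least every unfolding rank, though it can be larger).
Upper bound: T[:,:,k] = c[k]·M for every slice, with c = (0, 0, 1) and M = [[2, 0], [3, 27]] (rows i, columns j).
Splitting M by its rows (i = 1, 2), M = (1, 0)(2, 0)ᵀ + (0, 1)(3, 27)ᵀ.
Hence T = (1, 0) ∘ (2, 0) ∘ (0, 0, 1) + (0, 1) ∘ (3, 27) ∘ (0, 0, 1), so rank(T) ≤ 2.
These bounds meet, so rank(T) = 2.

2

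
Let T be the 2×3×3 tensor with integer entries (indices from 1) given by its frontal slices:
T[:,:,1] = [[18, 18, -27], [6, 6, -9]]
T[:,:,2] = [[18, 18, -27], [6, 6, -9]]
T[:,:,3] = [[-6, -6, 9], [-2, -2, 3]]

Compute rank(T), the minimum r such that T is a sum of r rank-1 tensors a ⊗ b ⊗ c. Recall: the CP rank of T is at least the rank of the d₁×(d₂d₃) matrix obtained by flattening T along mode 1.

Lower bound: T ≠ 0 (e.g. T[1,1,1] = 18), so rank(T) ≥ 1.
Upper bound: if T = a ⊗ b ⊗ c then every fibre of T is a multiple of the corresponding factor, so read the factors off the fibres through the nonzero entry T[1,1,1] = 18.
The mode-1 fibre T[:,1,1] = [18, 6] gives a = (3, 1) (primitive direction); the mode-2 fibre T[1,:,1] = [18, 18, -27] gives b = (2, 2, -3); then c[k] = T[1,1,k] / (a[1]·b[1]) = [18, 18, -6] / 6 = (3, 3, -1).
Expanding (3, 1) ⊗ (2, 2, -3) ⊗ (3, 3, -1) reproduces all 18 entries of T, so T = (3, 1) ⊗ (2, 2, -3) ⊗ (3, 3, -1) and rank(T) ≤ 1.
These bounds meet, so rank(T) = 1.
Check entry T[1,3,1] = -27: (3)·(-3)·(3) = -27.

1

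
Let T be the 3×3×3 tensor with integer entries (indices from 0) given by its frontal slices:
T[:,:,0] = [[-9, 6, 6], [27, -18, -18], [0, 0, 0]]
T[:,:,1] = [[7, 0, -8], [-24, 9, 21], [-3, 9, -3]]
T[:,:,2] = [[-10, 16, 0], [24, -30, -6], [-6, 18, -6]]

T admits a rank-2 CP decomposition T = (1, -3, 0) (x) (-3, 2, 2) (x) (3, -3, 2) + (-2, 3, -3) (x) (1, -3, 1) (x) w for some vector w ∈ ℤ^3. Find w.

Subtract the known terms from T to get the rank-1 residual R = (-2, 3, -3) (x) (1, -3, 1) (x) w, so R[i,j,k] = a[i]·b[j]·w[k]. Pick indices with nonzero a[0]·b[0] = (-2)·(1) = -2. Only the fibre through (0,0,·) is needed: R[0,0,:] = T[0,0,:] − Σₗ aₗ[0]bₗ[0]cₗ = [-9, 7, -10] − (1)·(-3)·(3, -3, 2) = [0, -2, -4]. Then w[k] = R[0,0,k] / -2 for each k, giving w = [0, -2, -4] / -2 = (0, 1, 2).

w = (0, 1, 2)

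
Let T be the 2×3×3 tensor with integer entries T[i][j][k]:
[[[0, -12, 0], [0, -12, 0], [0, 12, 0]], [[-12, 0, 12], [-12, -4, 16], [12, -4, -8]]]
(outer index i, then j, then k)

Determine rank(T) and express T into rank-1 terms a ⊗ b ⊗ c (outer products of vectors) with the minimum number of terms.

Lower bound: the mode-3 unfolding of T (rows indexed by k, columns by (i,j) = (0,0), (0,1), (0,2), (1,0), (1,1), (1,2)) is [[0, 0, 0, -12, -12, 12], [-12, -12, 12, 0, -4, -4], [0, 0, 0, 12, 16, -8]].
There the 3×3 minor on rows k ∈ {0, 1, 2}, columns (i,j) ∈ {(0,0), (1,0), (1,1)} is det [[0, -12, -12], [-12, 0, -4], [0, 12, 16]] = -576 ≠ 0, so this unfolding has rank ≥ 3; CP rank is at least every unfolding rank, so rank(T) ≥ 3. (Flattening ranks never certify an upper bound on CP rank; for that we must actually write T with 3 rank-1 terms.)
Upper bound: T is a sum of 3 rank-1 terms, T = [0, 1] ⊗ [0, 1, 1] ⊗ [0, -4, 4] + [1, -1] ⊗ [1, 1, -1] ⊗ [4, -8, -4] + [1, 2] ⊗ [1, 1, -1] ⊗ [-4, -4, 4] (one valid choice — decompositions are not unique — normalised so each a, b is primitive with positive first nonzero entry; check it by expanding all entries), so rank(T) ≤ 3.
These bounds meet, so rank(T) = 3.

rank(T) = 3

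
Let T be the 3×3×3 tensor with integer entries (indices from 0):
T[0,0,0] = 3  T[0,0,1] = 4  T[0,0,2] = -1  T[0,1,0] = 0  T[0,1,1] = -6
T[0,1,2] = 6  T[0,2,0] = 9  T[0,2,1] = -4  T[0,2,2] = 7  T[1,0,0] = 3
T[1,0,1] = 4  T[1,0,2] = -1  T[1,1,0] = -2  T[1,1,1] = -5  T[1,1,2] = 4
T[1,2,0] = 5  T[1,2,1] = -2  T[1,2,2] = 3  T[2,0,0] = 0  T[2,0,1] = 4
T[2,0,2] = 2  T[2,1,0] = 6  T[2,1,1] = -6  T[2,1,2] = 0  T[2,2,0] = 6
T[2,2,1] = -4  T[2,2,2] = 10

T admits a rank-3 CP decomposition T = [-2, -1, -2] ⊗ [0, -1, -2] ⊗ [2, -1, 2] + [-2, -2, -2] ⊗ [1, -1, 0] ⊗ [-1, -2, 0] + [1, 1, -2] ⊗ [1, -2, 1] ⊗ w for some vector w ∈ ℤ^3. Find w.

w = [1, 0, -1]

Subtract the known terms from T to get the rank-1 residual R = [1, 1, -2] ⊗ [1, -2, 1] ⊗ w, so R[i,j,k] = a[i]·b[j]·w[k]. Pick indices with nonzero a[0]·b[0] = (1)·(1) = 1. Only the fibre through (0,0,·) is needed: R[0,0,:] = T[0,0,:] − Σₗ aₗ[0]bₗ[0]cₗ = [3, 4, -1] − (-2)·(0)·[2, -1, 2] − (-2)·(1)·[-1, -2, 0] = [1, 0, -1]. Then w[k] = R[0,0,k] / 1 for each k, giving w = [1, 0, -1] / 1 = [1, 0, -1].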